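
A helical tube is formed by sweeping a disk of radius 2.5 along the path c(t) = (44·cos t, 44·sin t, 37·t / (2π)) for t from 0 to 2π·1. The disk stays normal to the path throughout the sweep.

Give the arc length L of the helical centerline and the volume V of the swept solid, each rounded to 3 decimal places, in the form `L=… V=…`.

L=278.925 V=5476.682

2πR = 2π·44 = 276.460154
per-turn = √(276.460154² + 37²) = √(76430.2165 + 1369) = √77799.2165 = 278.925109
L = 1 × 278.925109 = 278.925109
V = π·2.5² × L = 19.634954 × 278.925109 = 5476.681710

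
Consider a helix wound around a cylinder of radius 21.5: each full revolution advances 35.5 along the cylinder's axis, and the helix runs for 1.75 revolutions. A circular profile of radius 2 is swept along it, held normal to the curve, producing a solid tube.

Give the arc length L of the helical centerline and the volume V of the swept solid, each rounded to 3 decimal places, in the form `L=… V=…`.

L=244.432 V=3071.617

2πR = 2π·21.5 = 135.088484
per-turn = √(135.088484² + 35.5²) = √(18248.8985 + 1260.25) = √19509.1485 = 139.675154
L = 1.75 × 139.675154 = 244.431519
V = π·2² × L = 12.566371 × 244.431519 = 3071.617055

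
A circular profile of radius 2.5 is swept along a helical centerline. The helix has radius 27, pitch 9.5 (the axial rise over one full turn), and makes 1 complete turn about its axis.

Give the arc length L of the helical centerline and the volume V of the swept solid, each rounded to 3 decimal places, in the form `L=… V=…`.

L=169.912 V=3336.210

2πR = 2π·27 = 169.646003
per-turn = √(169.646003² + 9.5²) = √(28779.7664 + 90.25) = √28870.0164 = 169.911790
L = 1 × 169.911790 = 169.911790
V = π·2.5² × L = 19.634954 × 169.911790 = 3336.210198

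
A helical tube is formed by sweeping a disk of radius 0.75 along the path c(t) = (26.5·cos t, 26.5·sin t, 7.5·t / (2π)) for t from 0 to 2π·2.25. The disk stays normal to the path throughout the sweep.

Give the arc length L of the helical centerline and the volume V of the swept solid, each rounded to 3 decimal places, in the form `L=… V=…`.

L=375.015 V=662.706

2πR = 2π·26.5 = 166.504411
per-turn = √(166.504411² + 7.5²) = √(27723.7188 + 56.25) = √27779.9688 = 166.673239
L = 2.25 × 166.673239 = 375.014789
V = π·0.75² × L = 1.767146 × 375.014789 = 662.705834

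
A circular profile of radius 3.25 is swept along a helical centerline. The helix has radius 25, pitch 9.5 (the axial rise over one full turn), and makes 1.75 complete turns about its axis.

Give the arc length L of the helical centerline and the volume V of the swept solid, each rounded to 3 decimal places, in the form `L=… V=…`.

2πR = 2π·25 = 157.079633
per-turn = √(157.079633² + 9.5²) = √(24674.0110 + 90.25) = √24764.2610 = 157.366645
L = 1.75 × 157.366645 = 275.391629
V = π·3.25² × L = 33.183072 × 275.391629 = 9138.340364

L=275.392 V=9138.340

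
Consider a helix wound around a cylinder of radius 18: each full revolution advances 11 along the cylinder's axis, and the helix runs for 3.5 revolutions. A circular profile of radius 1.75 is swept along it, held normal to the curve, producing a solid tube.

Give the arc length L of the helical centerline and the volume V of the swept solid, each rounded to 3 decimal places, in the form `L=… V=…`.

L=397.709 V=3826.405

2πR = 2π·18 = 113.097336
per-turn = √(113.097336² + 11²) = √(12791.0073 + 121) = √12912.0073 = 113.631014
L = 3.5 × 113.631014 = 397.708548
V = π·1.75² × L = 9.621128 × 397.708548 = 3826.404653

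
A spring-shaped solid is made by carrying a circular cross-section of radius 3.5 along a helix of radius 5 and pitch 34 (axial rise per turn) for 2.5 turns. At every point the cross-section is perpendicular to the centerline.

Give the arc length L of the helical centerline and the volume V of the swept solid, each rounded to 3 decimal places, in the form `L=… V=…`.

L=115.730 V=4453.824

2πR = 2π·5 = 31.415927
per-turn = √(31.415927² + 34²) = √(986.9604 + 1156) = √2142.9604 = 46.292121
L = 2.5 × 46.292121 = 115.730302
V = π·3.5² × L = 38.484510 × 115.730302 = 4453.823957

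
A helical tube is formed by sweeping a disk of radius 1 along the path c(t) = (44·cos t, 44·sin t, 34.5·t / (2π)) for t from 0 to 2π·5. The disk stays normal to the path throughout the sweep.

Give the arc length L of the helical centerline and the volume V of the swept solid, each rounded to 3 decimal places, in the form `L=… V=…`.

2πR = 2π·44 = 276.460154
per-turn = √(276.460154² + 34.5²) = √(76430.2165 + 1190.25) = √77620.4665 = 278.604498
L = 5 × 278.604498 = 1393.022492
V = π·1² × L = 3.141593 × 1393.022492 = 4376.309226

L=1393.022 V=4376.309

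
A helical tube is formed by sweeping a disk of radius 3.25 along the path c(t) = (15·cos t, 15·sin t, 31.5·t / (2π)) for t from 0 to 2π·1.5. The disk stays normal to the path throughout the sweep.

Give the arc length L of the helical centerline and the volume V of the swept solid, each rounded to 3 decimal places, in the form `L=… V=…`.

L=149.059 V=4946.227

2πR = 2π·15 = 94.247780
per-turn = √(94.247780² + 31.5²) = √(8882.6440 + 992.25) = √9874.8940 = 99.372501
L = 1.5 × 99.372501 = 149.058752
V = π·3.25² × L = 33.183072 × 149.058752 = 4946.227345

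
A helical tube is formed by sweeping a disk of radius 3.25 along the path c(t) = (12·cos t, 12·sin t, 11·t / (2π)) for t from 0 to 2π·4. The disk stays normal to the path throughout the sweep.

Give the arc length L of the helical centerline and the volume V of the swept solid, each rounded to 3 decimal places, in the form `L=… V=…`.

L=304.786 V=10113.723

2πR = 2π·12 = 75.398224
per-turn = √(75.398224² + 11²) = √(5684.8921 + 121) = √5805.8921 = 76.196405
L = 4 × 76.196405 = 304.785620
V = π·3.25² × L = 33.183072 × 304.785620 = 10113.723296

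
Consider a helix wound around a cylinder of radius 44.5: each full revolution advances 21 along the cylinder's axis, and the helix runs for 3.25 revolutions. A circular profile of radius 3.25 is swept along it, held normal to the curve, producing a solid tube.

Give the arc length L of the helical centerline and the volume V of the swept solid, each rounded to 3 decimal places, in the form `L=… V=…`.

L=911.265 V=30238.575

2πR = 2π·44.5 = 279.601746
per-turn = √(279.601746² + 21²) = √(78177.1365 + 441) = √78618.1365 = 280.389259
L = 3.25 × 280.389259 = 911.265091
V = π·3.25² × L = 33.183072 × 911.265091 = 30238.575499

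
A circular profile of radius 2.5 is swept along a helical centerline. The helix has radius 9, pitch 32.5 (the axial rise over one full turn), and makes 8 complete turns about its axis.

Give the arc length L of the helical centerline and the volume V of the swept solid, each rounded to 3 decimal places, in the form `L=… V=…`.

2πR = 2π·9 = 56.548668
per-turn = √(56.548668² + 32.5²) = √(3197.7518 + 1056.25) = √4254.0018 = 65.222709
L = 8 × 65.222709 = 521.781675
V = π·2.5² × L = 19.634954 × 521.781675 = 10245.159240

L=521.782 V=10245.159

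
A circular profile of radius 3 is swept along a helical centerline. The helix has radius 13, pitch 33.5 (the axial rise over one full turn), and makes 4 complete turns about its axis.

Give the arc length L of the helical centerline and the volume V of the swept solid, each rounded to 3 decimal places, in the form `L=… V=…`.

L=353.137 V=9984.709

2πR = 2π·13 = 81.681409
per-turn = √(81.681409² + 33.5²) = √(6671.8526 + 1122.25) = √7794.1026 = 88.284215
L = 4 × 88.284215 = 353.136859
V = π·3² × L = 28.274334 × 353.136859 = 9984.709458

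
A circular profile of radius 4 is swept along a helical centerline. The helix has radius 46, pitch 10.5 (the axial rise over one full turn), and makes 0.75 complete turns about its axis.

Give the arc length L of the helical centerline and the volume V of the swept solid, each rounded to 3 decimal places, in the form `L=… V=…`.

L=216.913 V=10903.231

2πR = 2π·46 = 289.026524
per-turn = √(289.026524² + 10.5²) = √(83536.3317 + 110.25) = √83646.5817 = 289.217188
L = 0.75 × 289.217188 = 216.912891
V = π·4² × L = 50.265482 × 216.912891 = 10903.231105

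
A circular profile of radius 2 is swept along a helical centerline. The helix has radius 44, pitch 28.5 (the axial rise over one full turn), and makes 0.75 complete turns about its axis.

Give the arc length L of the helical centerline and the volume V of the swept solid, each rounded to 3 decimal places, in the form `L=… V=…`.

2πR = 2π·44 = 276.460154
per-turn = √(276.460154² + 28.5²) = √(76430.2165 + 812.25) = √77242.4665 = 277.925289
L = 0.75 × 277.925289 = 208.443967
V = π·2² × L = 12.566371 × 208.443967 = 2619.384142

L=208.444 V=2619.384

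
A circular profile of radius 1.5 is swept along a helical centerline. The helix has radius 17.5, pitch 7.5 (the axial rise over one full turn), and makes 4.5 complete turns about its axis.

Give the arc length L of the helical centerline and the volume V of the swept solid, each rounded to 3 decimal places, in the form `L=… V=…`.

L=495.951 V=3505.668

2πR = 2π·17.5 = 109.955743
per-turn = √(109.955743² + 7.5²) = √(12090.2654 + 56.25) = √12146.5154 = 110.211231
L = 4.5 × 110.211231 = 495.950539
V = π·1.5² × L = 7.068583 × 495.950539 = 3505.667779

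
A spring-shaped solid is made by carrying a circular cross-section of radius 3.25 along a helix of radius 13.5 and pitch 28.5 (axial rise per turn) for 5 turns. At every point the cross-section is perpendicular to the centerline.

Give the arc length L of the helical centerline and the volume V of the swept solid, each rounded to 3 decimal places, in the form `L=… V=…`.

2πR = 2π·13.5 = 84.823002
per-turn = √(84.823002² + 28.5²) = √(7194.9416 + 812.25) = √8007.1916 = 89.482912
L = 5 × 89.482912 = 447.414562
V = π·3.25² × L = 33.183072 × 447.414562 = 14846.589802

L=447.415 V=14846.590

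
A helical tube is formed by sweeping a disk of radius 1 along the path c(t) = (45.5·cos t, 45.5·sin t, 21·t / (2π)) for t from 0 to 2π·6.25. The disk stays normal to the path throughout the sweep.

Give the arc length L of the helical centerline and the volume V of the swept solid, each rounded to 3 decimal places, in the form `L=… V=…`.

2πR = 2π·45.5 = 285.884931
per-turn = √(285.884931² + 21²) = √(81730.1940 + 441) = √82171.1940 = 286.655183
L = 6.25 × 286.655183 = 1791.594895
V = π·1² × L = 3.141593 × 1791.594895 = 5628.461360

L=1791.595 V=5628.461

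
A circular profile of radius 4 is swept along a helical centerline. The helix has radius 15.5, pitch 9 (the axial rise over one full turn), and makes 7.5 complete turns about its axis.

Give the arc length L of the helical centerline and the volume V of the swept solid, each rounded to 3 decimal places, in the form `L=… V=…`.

L=733.533 V=36871.369

2πR = 2π·15.5 = 97.389372
per-turn = √(97.389372² + 9²) = √(9484.6898 + 81) = √9565.6898 = 97.804345
L = 7.5 × 97.804345 = 733.532585
V = π·4² × L = 50.265482 × 733.532585 = 36871.369271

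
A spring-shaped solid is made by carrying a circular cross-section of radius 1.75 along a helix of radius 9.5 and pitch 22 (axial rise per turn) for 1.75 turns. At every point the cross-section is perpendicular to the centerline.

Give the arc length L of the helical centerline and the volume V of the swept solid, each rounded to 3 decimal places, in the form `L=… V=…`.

L=111.327 V=1071.092

2πR = 2π·9.5 = 59.690260
per-turn = √(59.690260² + 22²) = √(3562.9272 + 484) = √4046.9272 = 63.615463
L = 1.75 × 63.615463 = 111.327061
V = π·1.75² × L = 9.621128 × 111.327061 = 1071.091848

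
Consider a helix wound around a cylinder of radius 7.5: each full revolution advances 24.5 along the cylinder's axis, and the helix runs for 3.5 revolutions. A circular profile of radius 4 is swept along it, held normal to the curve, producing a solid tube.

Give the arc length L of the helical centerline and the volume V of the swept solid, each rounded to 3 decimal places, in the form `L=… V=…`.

2πR = 2π·7.5 = 47.123890
per-turn = √(47.123890² + 24.5²) = √(2220.6610 + 600.25) = √2820.9110 = 53.112249
L = 3.5 × 53.112249 = 185.892871
V = π·4² × L = 50.265482 × 185.892871 = 9343.994865

L=185.893 V=9343.995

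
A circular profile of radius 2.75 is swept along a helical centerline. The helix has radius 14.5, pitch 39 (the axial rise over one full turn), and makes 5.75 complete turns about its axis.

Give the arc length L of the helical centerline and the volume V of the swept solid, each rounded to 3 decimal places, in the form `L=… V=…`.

L=569.840 V=13538.434

2πR = 2π·14.5 = 91.106187
per-turn = √(91.106187² + 39²) = √(8300.3373 + 1521) = √9821.3373 = 99.102660
L = 5.75 × 99.102660 = 569.840297
V = π·2.75² × L = 23.758294 × 569.840297 = 13538.433571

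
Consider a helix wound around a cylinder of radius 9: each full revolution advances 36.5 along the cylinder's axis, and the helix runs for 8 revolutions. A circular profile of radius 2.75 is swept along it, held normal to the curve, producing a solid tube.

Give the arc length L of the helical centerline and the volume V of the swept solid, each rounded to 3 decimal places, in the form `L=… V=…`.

2πR = 2π·9 = 56.548668
per-turn = √(56.548668² + 36.5²) = √(3197.7518 + 1332.25) = √4530.0018 = 67.305288
L = 8 × 67.305288 = 538.442306
V = π·2.75² × L = 23.758294 × 538.442306 = 12792.470846

L=538.442 V=12792.471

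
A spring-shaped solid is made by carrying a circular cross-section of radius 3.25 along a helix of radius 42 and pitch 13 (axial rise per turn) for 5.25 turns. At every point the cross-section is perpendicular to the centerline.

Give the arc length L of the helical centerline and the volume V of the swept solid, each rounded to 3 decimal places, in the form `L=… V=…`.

2πR = 2π·42 = 263.893783
per-turn = √(263.893783² + 13²) = √(69639.9287 + 169) = √69808.9287 = 264.213793
L = 5.25 × 264.213793 = 1387.122416
V = π·3.25² × L = 33.183072 × 1387.122416 = 46028.983551

L=1387.122 V=46028.984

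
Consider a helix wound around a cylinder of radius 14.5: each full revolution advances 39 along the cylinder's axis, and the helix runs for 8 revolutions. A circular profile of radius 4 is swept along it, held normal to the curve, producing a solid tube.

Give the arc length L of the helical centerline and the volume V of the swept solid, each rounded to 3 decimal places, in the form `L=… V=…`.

L=792.821 V=39851.544

2πR = 2π·14.5 = 91.106187
per-turn = √(91.106187² + 39²) = √(8300.3373 + 1521) = √9821.3373 = 99.102660
L = 8 × 99.102660 = 792.821283
V = π·4² × L = 50.265482 × 792.821283 = 39851.544309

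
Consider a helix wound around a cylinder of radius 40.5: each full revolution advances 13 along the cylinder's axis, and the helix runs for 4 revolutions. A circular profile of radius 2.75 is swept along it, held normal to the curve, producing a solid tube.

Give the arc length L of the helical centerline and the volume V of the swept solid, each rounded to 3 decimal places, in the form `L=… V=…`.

2πR = 2π·40.5 = 254.469005
per-turn = √(254.469005² + 13²) = √(64754.4745 + 169) = √64923.4745 = 254.800853
L = 4 × 254.800853 = 1019.203410
V = π·2.75² × L = 23.758294 × 1019.203410 = 24214.534719

L=1019.203 V=24214.535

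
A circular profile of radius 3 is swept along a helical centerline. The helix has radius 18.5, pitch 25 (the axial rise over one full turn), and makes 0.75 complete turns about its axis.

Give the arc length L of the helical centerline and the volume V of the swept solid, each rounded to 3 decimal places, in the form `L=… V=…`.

L=89.173 V=2521.299

2πR = 2π·18.5 = 116.238928
per-turn = √(116.238928² + 25²) = √(13511.4884 + 625) = √14136.4884 = 118.896966
L = 0.75 × 118.896966 = 89.172724
V = π·3² × L = 28.274334 × 89.172724 = 2521.299377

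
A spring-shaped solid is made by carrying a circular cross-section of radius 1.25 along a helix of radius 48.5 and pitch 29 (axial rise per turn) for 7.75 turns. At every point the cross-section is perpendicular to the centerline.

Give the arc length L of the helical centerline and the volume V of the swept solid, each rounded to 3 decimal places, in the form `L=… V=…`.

L=2372.362 V=11645.306

2πR = 2π·48.5 = 304.734487
per-turn = √(304.734487² + 29²) = √(92863.1078 + 841) = √93704.1078 = 306.111267
L = 7.75 × 306.111267 = 2372.362320
V = π·1.25² × L = 4.908739 × 2372.362320 = 11645.306304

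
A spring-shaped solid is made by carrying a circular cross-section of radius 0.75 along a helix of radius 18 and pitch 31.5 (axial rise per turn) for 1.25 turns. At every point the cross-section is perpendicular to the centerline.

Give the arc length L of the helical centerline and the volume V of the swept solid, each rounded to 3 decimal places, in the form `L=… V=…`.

L=146.753 V=259.333

2πR = 2π·18 = 113.097336
per-turn = √(113.097336² + 31.5²) = √(12791.0073 + 992.25) = √13783.2573 = 117.402118
L = 1.25 × 117.402118 = 146.752647
V = π·0.75² × L = 1.767146 × 146.752647 = 259.333335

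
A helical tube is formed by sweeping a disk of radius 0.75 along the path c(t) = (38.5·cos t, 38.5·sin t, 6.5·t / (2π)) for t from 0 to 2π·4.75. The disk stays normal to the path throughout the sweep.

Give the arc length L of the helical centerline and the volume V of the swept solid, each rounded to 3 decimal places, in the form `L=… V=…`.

2πR = 2π·38.5 = 241.902634
per-turn = √(241.902634² + 6.5²) = √(58516.8845 + 42.25) = √58559.1345 = 241.989947
L = 4.75 × 241.989947 = 1149.452249
V = π·0.75² × L = 1.767146 × 1149.452249 = 2031.249791

L=1149.452 V=2031.250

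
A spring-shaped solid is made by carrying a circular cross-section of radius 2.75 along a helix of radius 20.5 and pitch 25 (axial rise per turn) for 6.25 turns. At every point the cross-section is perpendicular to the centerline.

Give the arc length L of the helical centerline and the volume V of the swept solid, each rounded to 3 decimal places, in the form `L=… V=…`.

L=820.056 V=19483.140

2πR = 2π·20.5 = 128.805299
per-turn = √(128.805299² + 25²) = √(16590.8050 + 625) = √17215.8050 = 131.209013
L = 6.25 × 131.209013 = 820.056329
V = π·2.75² × L = 23.758294 × 820.056329 = 19483.139724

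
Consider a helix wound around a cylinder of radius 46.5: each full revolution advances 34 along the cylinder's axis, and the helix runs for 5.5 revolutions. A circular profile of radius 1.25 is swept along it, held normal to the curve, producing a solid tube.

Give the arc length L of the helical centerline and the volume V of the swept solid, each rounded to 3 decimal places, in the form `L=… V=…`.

L=1617.769 V=7941.204

2πR = 2π·46.5 = 292.168117
per-turn = √(292.168117² + 34²) = √(85362.2085 + 1156) = √86518.2085 = 294.139777
L = 5.5 × 294.139777 = 1617.768774
V = π·1.25² × L = 4.908739 × 1617.768774 = 7941.203899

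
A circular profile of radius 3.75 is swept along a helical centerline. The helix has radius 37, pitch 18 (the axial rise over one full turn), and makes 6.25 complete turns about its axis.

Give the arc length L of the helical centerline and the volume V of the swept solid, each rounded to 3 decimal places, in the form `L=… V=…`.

2πR = 2π·37 = 232.477856
per-turn = √(232.477856² + 18²) = √(54045.9537 + 324) = √54369.9537 = 233.173656
L = 6.25 × 233.173656 = 1457.335348
V = π·3.75² × L = 44.178647 × 1457.335348 = 64383.103448

L=1457.335 V=64383.103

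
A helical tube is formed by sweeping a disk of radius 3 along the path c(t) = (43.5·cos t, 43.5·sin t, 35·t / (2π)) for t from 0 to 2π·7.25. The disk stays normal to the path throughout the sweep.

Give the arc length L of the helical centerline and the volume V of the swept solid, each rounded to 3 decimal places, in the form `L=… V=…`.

2πR = 2π·43.5 = 273.318561
per-turn = √(273.318561² + 35²) = √(74703.0357 + 1225) = √75928.0357 = 275.550423
L = 7.25 × 275.550423 = 1997.740568
V = π·3² × L = 28.274334 × 1997.740568 = 56484.783830

L=1997.741 V=56484.784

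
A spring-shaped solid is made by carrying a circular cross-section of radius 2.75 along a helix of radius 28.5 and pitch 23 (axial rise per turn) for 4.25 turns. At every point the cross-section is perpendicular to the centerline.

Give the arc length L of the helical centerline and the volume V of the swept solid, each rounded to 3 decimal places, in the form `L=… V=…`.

2πR = 2π·28.5 = 179.070781
per-turn = √(179.070781² + 23²) = √(32066.3447 + 529) = √32595.3447 = 180.541809
L = 4.25 × 180.541809 = 767.302687
V = π·2.75² × L = 23.758294 × 767.302687 = 18229.803167

L=767.303 V=18229.803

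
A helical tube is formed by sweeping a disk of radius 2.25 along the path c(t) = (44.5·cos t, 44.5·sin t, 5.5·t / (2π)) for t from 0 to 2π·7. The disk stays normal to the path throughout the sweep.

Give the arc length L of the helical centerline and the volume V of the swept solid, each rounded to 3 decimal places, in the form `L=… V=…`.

L=1957.591 V=31134.137

2πR = 2π·44.5 = 279.601746
per-turn = √(279.601746² + 5.5²) = √(78177.1365 + 30.25) = √78207.3865 = 279.655836
L = 7 × 279.655836 = 1957.590850
V = π·2.25² × L = 15.904313 × 1957.590850 = 31134.137232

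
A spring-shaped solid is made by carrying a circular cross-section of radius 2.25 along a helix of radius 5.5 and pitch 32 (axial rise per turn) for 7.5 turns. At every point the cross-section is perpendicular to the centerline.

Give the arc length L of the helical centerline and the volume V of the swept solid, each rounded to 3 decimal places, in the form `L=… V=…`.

L=353.235 V=5617.961

2πR = 2π·5.5 = 34.557519
per-turn = √(34.557519² + 32²) = √(1194.2221 + 1024) = √2218.2221 = 47.098006
L = 7.5 × 47.098006 = 353.235042
V = π·2.25² × L = 15.904313 × 353.235042 = 5617.960604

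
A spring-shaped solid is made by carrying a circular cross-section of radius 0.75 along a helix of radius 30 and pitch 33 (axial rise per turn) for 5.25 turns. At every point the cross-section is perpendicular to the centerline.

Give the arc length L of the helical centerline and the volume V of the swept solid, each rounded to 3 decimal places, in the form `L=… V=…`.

L=1004.653 V=1775.368

2πR = 2π·30 = 188.495559
per-turn = √(188.495559² + 33²) = √(35530.5758 + 1089) = √36619.5758 = 191.362420
L = 5.25 × 191.362420 = 1004.652706
V = π·0.75² × L = 1.767146 × 1004.652706 = 1775.367877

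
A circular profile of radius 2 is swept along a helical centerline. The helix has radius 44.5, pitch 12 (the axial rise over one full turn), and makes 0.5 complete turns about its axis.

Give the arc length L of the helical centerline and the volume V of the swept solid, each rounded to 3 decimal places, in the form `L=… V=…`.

L=139.930 V=1758.407

2πR = 2π·44.5 = 279.601746
per-turn = √(279.601746² + 12²) = √(78177.1365 + 144) = √78321.1365 = 279.859137
L = 0.5 × 279.859137 = 139.929568
V = π·2² × L = 12.566371 × 139.929568 = 1758.406817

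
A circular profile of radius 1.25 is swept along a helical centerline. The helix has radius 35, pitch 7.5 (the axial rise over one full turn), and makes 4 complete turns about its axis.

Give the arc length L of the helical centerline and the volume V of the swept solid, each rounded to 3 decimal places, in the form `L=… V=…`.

L=880.157 V=4320.462

2πR = 2π·35 = 219.911486
per-turn = √(219.911486² + 7.5²) = √(48361.0616 + 56.25) = √48417.3116 = 220.039341
L = 4 × 220.039341 = 880.157364
V = π·1.25² × L = 4.908739 × 880.157364 = 4320.462356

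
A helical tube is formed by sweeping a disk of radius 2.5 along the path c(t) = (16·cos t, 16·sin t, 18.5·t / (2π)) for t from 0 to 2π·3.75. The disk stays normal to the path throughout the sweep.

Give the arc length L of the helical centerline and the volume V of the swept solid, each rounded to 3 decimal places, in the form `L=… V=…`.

2πR = 2π·16 = 100.530965
per-turn = √(100.530965² + 18.5²) = √(10106.4749 + 342.25) = √10448.7249 = 102.219005
L = 3.75 × 102.219005 = 383.321267
V = π·2.5² × L = 19.634954 × 383.321267 = 7526.495484

L=383.321 V=7526.495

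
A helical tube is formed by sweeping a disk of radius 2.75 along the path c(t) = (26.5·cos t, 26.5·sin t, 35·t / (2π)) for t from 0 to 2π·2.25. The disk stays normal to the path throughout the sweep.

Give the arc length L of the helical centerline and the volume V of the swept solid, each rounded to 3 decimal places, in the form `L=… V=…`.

L=382.822 V=9095.204

2πR = 2π·26.5 = 166.504411
per-turn = √(166.504411² + 35²) = √(27723.7188 + 1225) = √28948.7188 = 170.143230
L = 2.25 × 170.143230 = 382.822268
V = π·2.75² × L = 23.758294 × 382.822268 = 9095.204158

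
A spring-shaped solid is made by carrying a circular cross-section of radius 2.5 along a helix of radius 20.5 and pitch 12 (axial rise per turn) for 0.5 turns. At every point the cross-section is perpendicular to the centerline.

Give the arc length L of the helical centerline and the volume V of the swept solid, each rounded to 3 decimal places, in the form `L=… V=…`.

L=64.682 V=1270.019

2πR = 2π·20.5 = 128.805299
per-turn = √(128.805299² + 12²) = √(16590.8050 + 144) = √16734.8050 = 129.363074
L = 0.5 × 129.363074 = 64.681537
V = π·2.5² × L = 19.634954 × 64.681537 = 1270.019012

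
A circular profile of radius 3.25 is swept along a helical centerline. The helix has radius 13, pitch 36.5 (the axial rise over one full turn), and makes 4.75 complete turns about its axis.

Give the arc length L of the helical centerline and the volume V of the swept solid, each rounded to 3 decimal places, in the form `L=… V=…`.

2πR = 2π·13 = 81.681409
per-turn = √(81.681409² + 36.5²) = √(6671.8526 + 1332.25) = √8004.1026 = 89.465650
L = 4.75 × 89.465650 = 424.961839
V = π·3.25² × L = 33.183072 × 424.961839 = 14101.539462

L=424.962 V=14101.539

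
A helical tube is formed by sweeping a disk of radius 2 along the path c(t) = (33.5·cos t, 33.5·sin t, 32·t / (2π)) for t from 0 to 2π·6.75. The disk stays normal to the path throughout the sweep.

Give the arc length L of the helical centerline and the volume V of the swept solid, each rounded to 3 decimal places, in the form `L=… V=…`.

2πR = 2π·33.5 = 210.486708
per-turn = √(210.486708² + 32²) = √(44304.6542 + 1024) = √45328.6542 = 212.905270
L = 6.75 × 212.905270 = 1437.110575
V = π·2² × L = 12.566371 × 1437.110575 = 18059.264100

L=1437.111 V=18059.264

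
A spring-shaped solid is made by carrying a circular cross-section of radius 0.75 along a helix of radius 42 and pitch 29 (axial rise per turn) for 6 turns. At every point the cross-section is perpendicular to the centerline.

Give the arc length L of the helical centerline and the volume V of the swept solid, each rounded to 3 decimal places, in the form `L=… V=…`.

2πR = 2π·42 = 263.893783
per-turn = √(263.893783² + 29²) = √(69639.9287 + 841) = √70480.9287 = 265.482445
L = 6 × 265.482445 = 1592.894671
V = π·0.75² × L = 1.767146 × 1592.894671 = 2814.877235

L=1592.895 V=2814.877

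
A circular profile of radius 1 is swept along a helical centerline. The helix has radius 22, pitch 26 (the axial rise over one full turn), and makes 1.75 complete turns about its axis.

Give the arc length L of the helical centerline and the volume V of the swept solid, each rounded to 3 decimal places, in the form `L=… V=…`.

2πR = 2π·22 = 138.230077
per-turn = √(138.230077² + 26²) = √(19107.5541 + 676) = √19783.5541 = 140.654023
L = 1.75 × 140.654023 = 246.144540
V = π·1² × L = 3.141593 × 246.144540 = 773.285878

L=246.145 V=773.286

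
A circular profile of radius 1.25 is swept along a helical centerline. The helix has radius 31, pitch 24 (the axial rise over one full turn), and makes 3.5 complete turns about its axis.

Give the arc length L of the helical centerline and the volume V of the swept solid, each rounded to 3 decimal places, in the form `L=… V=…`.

L=686.881 V=3371.720

2πR = 2π·31 = 194.778745
per-turn = √(194.778745² + 24²) = √(37938.7593 + 576) = √38514.7593 = 196.251775
L = 3.5 × 196.251775 = 686.881214
V = π·1.25² × L = 4.908739 × 686.881214 = 3371.720273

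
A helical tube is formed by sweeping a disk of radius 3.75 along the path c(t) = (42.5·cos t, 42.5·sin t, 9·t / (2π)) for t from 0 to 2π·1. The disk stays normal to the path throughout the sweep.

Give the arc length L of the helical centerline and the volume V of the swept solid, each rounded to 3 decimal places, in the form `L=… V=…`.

L=267.187 V=11803.960

2πR = 2π·42.5 = 267.035376
per-turn = √(267.035376² + 9²) = √(71307.8918 + 81) = √71388.8918 = 267.186998
L = 1 × 267.186998 = 267.186998
V = π·3.75² × L = 44.178647 × 267.186998 = 11803.959977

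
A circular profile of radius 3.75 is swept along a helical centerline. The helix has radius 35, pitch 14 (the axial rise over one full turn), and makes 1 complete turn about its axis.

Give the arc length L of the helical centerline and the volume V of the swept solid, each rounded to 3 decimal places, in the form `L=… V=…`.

2πR = 2π·35 = 219.911486
per-turn = √(219.911486² + 14²) = √(48361.0616 + 196) = √48557.0616 = 220.356669
L = 1 × 220.356669 = 220.356669
V = π·3.75² × L = 44.178647 × 220.356669 = 9735.059425

L=220.357 V=9735.059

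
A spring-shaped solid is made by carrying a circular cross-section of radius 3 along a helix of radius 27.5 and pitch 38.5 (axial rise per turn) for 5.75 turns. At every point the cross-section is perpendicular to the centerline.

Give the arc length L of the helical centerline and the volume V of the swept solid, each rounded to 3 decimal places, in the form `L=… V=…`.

2πR = 2π·27.5 = 172.787596
per-turn = √(172.787596² + 38.5²) = √(29855.5533 + 1482.25) = √31337.8033 = 177.024866
L = 5.75 × 177.024866 = 1017.892982
V = π·3² × L = 28.274334 × 1017.892982 = 28780.246019

L=1017.893 V=28780.246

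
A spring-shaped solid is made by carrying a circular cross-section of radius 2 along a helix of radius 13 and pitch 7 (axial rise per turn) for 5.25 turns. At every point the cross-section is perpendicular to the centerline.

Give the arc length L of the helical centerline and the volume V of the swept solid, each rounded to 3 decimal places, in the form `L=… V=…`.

L=430.399 V=5408.556

2πR = 2π·13 = 81.681409
per-turn = √(81.681409² + 7²) = √(6671.8526 + 49) = √6720.8526 = 81.980806
L = 5.25 × 81.980806 = 430.399232
V = π·2² × L = 12.566371 × 430.399232 = 5408.556264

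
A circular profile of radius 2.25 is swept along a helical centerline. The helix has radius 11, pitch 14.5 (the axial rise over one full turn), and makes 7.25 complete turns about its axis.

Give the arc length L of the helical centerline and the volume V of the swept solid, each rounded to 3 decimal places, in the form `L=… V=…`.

2πR = 2π·11 = 69.115038
per-turn = √(69.115038² + 14.5²) = √(4776.8885 + 210.25) = √4987.1385 = 70.619675
L = 7.25 × 70.619675 = 511.992645
V = π·2.25² × L = 15.904313 × 511.992645 = 8142.891189

L=511.993 V=8142.891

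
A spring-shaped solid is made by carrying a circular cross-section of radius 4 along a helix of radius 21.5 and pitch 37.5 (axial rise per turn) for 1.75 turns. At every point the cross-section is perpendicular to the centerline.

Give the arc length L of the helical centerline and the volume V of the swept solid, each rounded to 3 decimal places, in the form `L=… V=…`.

L=245.344 V=12332.356

2πR = 2π·21.5 = 135.088484
per-turn = √(135.088484² + 37.5²) = √(18248.8985 + 1406.25) = √19655.1485 = 140.196821
L = 1.75 × 140.196821 = 245.344436
V = π·4² × L = 50.265482 × 245.344436 = 12332.356456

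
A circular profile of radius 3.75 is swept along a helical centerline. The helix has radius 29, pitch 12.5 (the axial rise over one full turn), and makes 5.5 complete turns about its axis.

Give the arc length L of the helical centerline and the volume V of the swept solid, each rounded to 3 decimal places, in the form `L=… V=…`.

2πR = 2π·29 = 182.212374
per-turn = √(182.212374² + 12.5²) = √(33201.3492 + 156.25) = √33357.5992 = 182.640629
L = 5.5 × 182.640629 = 1004.523457
V = π·3.75² × L = 44.178647 × 1004.523457 = 44378.486906

L=1004.523 V=44378.487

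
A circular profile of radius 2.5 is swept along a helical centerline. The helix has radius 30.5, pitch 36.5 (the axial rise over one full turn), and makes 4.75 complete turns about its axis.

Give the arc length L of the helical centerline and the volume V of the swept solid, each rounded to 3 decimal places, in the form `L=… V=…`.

L=926.640 V=18194.539

2πR = 2π·30.5 = 191.637152
per-turn = √(191.637152² + 36.5²) = √(36724.7980 + 1332.25) = √38057.0480 = 195.082157
L = 4.75 × 195.082157 = 926.640246
V = π·2.5² × L = 19.634954 × 926.640246 = 18194.538678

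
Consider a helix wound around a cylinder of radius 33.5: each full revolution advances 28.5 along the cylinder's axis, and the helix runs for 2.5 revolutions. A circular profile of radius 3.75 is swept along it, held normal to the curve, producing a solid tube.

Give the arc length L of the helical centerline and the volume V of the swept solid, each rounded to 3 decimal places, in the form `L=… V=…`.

L=531.019 V=23459.679

2πR = 2π·33.5 = 210.486708
per-turn = √(210.486708² + 28.5²) = √(44304.6542 + 812.25) = √45116.9042 = 212.407401
L = 2.5 × 212.407401 = 531.018503
V = π·3.75² × L = 44.178647 × 531.018503 = 23459.678849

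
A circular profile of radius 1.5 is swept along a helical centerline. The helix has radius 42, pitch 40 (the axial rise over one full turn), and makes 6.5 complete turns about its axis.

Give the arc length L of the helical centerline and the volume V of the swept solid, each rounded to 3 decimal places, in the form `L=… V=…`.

2πR = 2π·42 = 263.893783
per-turn = √(263.893783² + 40²) = √(69639.9287 + 1600) = √71239.9287 = 266.908090
L = 6.5 × 266.908090 = 1734.902587
V = π·1.5² × L = 7.068583 × 1734.902587 = 12263.303748

L=1734.903 V=12263.304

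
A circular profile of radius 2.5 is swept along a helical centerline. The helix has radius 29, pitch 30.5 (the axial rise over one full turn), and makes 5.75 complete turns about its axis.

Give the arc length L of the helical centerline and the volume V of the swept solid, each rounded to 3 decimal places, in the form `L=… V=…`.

L=1062.298 V=20858.163

2πR = 2π·29 = 182.212374
per-turn = √(182.212374² + 30.5²) = √(33201.3492 + 930.25) = √34131.5992 = 184.747393
L = 5.75 × 184.747393 = 1062.297510
V = π·2.5² × L = 19.634954 × 1062.297510 = 20858.162824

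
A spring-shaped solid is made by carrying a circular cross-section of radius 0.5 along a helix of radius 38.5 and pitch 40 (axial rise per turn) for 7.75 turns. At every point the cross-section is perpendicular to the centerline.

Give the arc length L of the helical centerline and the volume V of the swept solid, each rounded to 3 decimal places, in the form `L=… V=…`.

2πR = 2π·38.5 = 241.902634
per-turn = √(241.902634² + 40²) = √(58516.8845 + 1600) = √60116.8845 = 245.187448
L = 7.75 × 245.187448 = 1900.202719
V = π·0.5² × L = 0.785398 × 1900.202719 = 1492.415726

L=1900.203 V=1492.416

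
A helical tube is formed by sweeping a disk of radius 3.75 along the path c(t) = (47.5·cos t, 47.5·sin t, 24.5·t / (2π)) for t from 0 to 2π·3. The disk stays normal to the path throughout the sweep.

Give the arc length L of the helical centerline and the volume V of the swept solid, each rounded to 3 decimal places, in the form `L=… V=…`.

L=898.366 V=39688.579

2πR = 2π·47.5 = 298.451302
per-turn = √(298.451302² + 24.5²) = √(89073.1797 + 600.25) = √89673.4297 = 299.455222
L = 3 × 299.455222 = 898.365665
V = π·3.75² × L = 44.178647 × 898.365665 = 39688.579299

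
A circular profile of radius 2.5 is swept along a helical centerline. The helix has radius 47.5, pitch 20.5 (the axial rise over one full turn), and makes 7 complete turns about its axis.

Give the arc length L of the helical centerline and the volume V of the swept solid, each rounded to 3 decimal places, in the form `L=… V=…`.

2πR = 2π·47.5 = 298.451302
per-turn = √(298.451302² + 20.5²) = √(89073.1797 + 420.25) = √89493.4297 = 299.154525
L = 7 × 299.154525 = 2094.081674
V = π·2.5² × L = 19.634954 × 2094.081674 = 41117.197514

L=2094.082 V=41117.198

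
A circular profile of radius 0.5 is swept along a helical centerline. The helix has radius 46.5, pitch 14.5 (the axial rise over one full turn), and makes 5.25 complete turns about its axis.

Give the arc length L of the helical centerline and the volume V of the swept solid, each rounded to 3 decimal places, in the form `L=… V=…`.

L=1535.770 V=1206.191

2πR = 2π·46.5 = 292.168117
per-turn = √(292.168117² + 14.5²) = √(85362.2085 + 210.25) = √85572.4585 = 292.527705
L = 5.25 × 292.527705 = 1535.770454
V = π·0.5² × L = 0.785398 × 1535.770454 = 1206.191294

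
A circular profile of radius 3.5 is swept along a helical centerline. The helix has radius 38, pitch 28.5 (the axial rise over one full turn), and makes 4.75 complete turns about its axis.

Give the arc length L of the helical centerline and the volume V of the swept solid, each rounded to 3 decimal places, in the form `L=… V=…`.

L=1142.166 V=43955.698

2πR = 2π·38 = 238.761042
per-turn = √(238.761042² + 28.5²) = √(57006.8350 + 812.25) = √57819.0850 = 240.455994
L = 4.75 × 240.455994 = 1142.165971
V = π·3.5² × L = 38.484510 × 1142.165971 = 43955.697748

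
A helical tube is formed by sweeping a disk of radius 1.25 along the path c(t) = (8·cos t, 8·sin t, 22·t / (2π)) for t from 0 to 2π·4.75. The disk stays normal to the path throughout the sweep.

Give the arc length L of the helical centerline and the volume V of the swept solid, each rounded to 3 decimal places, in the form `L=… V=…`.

L=260.628 V=1279.356

2πR = 2π·8 = 50.265482
per-turn = √(50.265482² + 22²) = √(2526.6187 + 484) = √3010.6187 = 54.869105
L = 4.75 × 54.869105 = 260.628251
V = π·1.25² × L = 4.908739 × 260.628251 = 1279.355934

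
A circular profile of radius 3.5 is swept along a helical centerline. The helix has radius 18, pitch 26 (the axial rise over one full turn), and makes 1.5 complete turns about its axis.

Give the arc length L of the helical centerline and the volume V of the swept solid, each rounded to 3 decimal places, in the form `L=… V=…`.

L=174.071 V=6699.043

2πR = 2π·18 = 113.097336
per-turn = √(113.097336² + 26²) = √(12791.0073 + 676) = √13467.0073 = 116.047436
L = 1.5 × 116.047436 = 174.071153
V = π·3.5² × L = 38.484510 × 174.071153 = 6699.043043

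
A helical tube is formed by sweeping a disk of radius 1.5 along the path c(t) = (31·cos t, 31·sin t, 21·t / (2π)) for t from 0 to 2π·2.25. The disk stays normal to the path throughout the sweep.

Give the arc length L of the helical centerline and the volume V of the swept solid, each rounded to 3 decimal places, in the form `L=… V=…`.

L=440.792 V=3115.775

2πR = 2π·31 = 194.778745
per-turn = √(194.778745² + 21²) = √(37938.7593 + 441) = √38379.7593 = 195.907527
L = 2.25 × 195.907527 = 440.791937
V = π·1.5² × L = 7.068583 × 440.791937 = 3115.774598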